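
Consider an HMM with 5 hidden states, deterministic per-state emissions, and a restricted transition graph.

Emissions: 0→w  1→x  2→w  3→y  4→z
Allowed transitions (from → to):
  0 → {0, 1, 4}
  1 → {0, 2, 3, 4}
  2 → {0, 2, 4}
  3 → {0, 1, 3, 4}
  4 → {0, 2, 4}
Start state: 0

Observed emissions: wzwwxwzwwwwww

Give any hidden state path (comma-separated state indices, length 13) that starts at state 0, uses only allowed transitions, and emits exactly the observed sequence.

  t0 'w' -> {0,2}, take 0 (start)
  t1 'z' -> {4}, take 4 (0->4 ok)
  t2 'w' -> {0,2}, take 2 (4->2 ok)
  t3 'w' -> {0,2}, take 0 (2->0 ok)
  t4 'x' -> {1}, take 1 (0->1 ok)
  t5 'w' -> {0,2}, take 0 (1->0 ok)
  t6 'z' -> {4}, take 4 (0->4 ok)
  t7 'w' -> {0,2}, take 2 (4->2 ok)
  t8 'w' -> {0,2}, take 2 (2->2 ok)
  t9 'w' -> {0,2}, take 2 (2->2 ok)
  t10 'w' -> {0,2}, take 2 (2->2 ok)
  t11 'w' -> {0,2}, take 0 (2->0 ok)
  t12 'w' -> {0,2}, take 0 (0->0 ok)

0,4,2,0,1,0,4,2,2,2,2,0,0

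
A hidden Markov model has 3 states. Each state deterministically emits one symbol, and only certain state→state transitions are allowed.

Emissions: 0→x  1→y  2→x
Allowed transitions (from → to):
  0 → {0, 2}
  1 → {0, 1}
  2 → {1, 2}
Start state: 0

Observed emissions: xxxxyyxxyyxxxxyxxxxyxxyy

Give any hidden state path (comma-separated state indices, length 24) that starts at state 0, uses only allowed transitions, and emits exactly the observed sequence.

  pos 0: x in {0,2}, choose 0; start
  pos 1: x in {0,2}, choose 2; 0->2 ok
  pos 2: x in {0,2}, choose 2; 2->2 ok
  pos 3: x in {0,2}, choose 2; 2->2 ok
  pos 4: y in {1}, choose 1; 2->1 ok
  pos 5: y in {1}, choose 1; 1->1 ok
  pos 6: x in {0,2}, choose 0; 1->0 ok
  pos 7: x in {0,2}, choose 2; 0->2 ok
  pos 8: y in {1}, choose 1; 2->1 ok
  pos 9: y in {1}, choose 1; 1->1 ok
  pos 10: x in {0,2}, choose 0; 1->0 ok
  pos 11: x in {0,2}, choose 0; 0->0 ok
  pos 12: x in {0,2}, choose 0; 0->0 ok
  pos 13: x in {0,2}, choose 2; 0->2 ok
  pos 14: y in {1}, choose 1; 2->1 ok
  pos 15: x in {0,2}, choose 0; 1->0 ok
  pos 16: x in {0,2}, choose 0; 0->0 ok
  pos 17: x in {0,2}, choose 0; 0->0 ok
  pos 18: x in {0,2}, choose 2; 0->2 ok
  pos 19: y in {1}, choose 1; 2->1 ok
  pos 20: x in {0,2}, choose 0; 1->0 ok
  pos 21: x in {0,2}, choose 2; 0->2 ok
  pos 22: y in {1}, choose 1; 2->1 ok
  pos 23: y in {1}, choose 1; 1->1 ok

0,2,2,2,1,1,0,2,1,1,0,0,0,2,1,0,0,0,2,1,0,2,1,1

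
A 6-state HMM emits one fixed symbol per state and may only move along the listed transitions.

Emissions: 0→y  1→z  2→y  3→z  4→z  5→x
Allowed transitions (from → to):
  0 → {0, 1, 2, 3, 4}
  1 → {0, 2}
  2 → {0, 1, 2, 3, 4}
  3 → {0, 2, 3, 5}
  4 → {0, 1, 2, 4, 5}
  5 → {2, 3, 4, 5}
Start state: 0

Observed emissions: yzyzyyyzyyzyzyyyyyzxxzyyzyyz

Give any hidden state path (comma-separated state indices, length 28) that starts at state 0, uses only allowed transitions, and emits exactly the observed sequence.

0,4,0,1,0,0,0,1,0,0,3,0,1,2,0,0,0,0,4,5,5,3,2,2,1,0,2,1

  0: obs=y cand={0,2} pick 0 [start]
  1: obs=z cand={1,3,4} pick 4 [0->4 ok]
  2: obs=y cand={0,2} pick 0 [4->0 ok]
  3: obs=z cand={1,3,4} pick 1 [0->1 ok]
  4: obs=y cand={0,2} pick 0 [1->0 ok]
  5: obs=y cand={0,2} pick 0 [0->0 ok]
  6: obs=y cand={0,2} pick 0 [0->0 ok]
  7: obs=z cand={1,3,4} pick 1 [0->1 ok]
  8: obs=y cand={0,2} pick 0 [1->0 ok]
  9: obs=y cand={0,2} pick 0 [0->0 ok]
  10: obs=z cand={1,3,4} pick 3 [0->3 ok]
  11: obs=y cand={0,2} pick 0 [3->0 ok]
  12: obs=z cand={1,3,4} pick 1 [0->1 ok]
  13: obs=y cand={0,2} pick 2 [1->2 ok]
  14: obs=y cand={0,2} pick 0 [2->0 ok]
  15: obs=y cand={0,2} pick 0 [0->0 ok]
  16: obs=y cand={0,2} pick 0 [0->0 ok]
  17: obs=y cand={0,2} pick 0 [0->0 ok]
  18: obs=z cand={1,3,4} pick 4 [0->4 ok]
  19: obs=x cand={5} pick 5 [4->5 ok]
  20: obs=x cand={5} pick 5 [5->5 ok]
  21: obs=z cand={1,3,4} pick 3 [5->3 ok]
  22: obs=y cand={0,2} pick 2 [3->2 ok]
  23: obs=y cand={0,2} pick 2 [2->2 ok]
  24: obs=z cand={1,3,4} pick 1 [2->1 ok]
  25: obs=y cand={0,2} pick 0 [1->0 ok]
  26: obs=y cand={0,2} pick 2 [0->2 ok]
  27: obs=z cand={1,3,4} pick 1 [2->1 ok]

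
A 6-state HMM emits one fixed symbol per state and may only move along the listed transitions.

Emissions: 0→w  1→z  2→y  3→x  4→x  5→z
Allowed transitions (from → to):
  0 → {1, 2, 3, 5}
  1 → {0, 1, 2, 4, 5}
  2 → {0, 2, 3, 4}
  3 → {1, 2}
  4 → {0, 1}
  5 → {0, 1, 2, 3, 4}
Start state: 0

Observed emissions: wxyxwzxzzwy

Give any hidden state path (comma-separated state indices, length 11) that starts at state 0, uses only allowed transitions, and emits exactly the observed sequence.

  [0] w  {0}  => 0  start
  [1] x  {3,4}  => 3  0->3 ok
  [2] y  {2}  => 2  3->2 ok
  [3] x  {3,4}  => 4  2->4 ok
  [4] w  {0}  => 0  4->0 ok
  [5] z  {1,5}  => 5  0->5 ok
  [6] x  {3,4}  => 3  5->3 ok
  [7] z  {1,5}  => 1  3->1 ok
  [8] z  {1,5}  => 5  1->5 ok
  [9] w  {0}  => 0  5->0 ok
  [10] y  {2}  => 2  0->2 ok

0,3,2,4,0,5,3,1,5,0,2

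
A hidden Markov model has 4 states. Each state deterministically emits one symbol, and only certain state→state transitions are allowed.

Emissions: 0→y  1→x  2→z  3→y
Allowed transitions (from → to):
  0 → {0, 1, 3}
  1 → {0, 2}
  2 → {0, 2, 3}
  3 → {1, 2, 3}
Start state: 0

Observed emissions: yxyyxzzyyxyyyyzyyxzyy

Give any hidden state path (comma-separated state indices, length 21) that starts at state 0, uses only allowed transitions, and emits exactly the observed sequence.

  t0 'y' -> {0,3}, take 0 (start)
  t1 'x' -> {1}, take 1 (0->1 ok)
  t2 'y' -> {0,3}, take 0 (1->0 ok)
  t3 'y' -> {0,3}, take 3 (0->3 ok)
  t4 'x' -> {1}, take 1 (3->1 ok)
  t5 'z' -> {2}, take 2 (1->2 ok)
  t6 'z' -> {2}, take 2 (2->2 ok)
  t7 'y' -> {0,3}, take 0 (2->0 ok)
  t8 'y' -> {0,3}, take 3 (0->3 ok)
  t9 'x' -> {1}, take 1 (3->1 ok)
  t10 'y' -> {0,3}, take 0 (1->0 ok)
  t11 'y' -> {0,3}, take 3 (0->3 ok)
  t12 'y' -> {0,3}, take 3 (3->3 ok)
  t13 'y' -> {0,3}, take 3 (3->3 ok)
  t14 'z' -> {2}, take 2 (3->2 ok)
  t15 'y' -> {0,3}, take 0 (2->0 ok)
  t16 'y' -> {0,3}, take 3 (0->3 ok)
  t17 'x' -> {1}, take 1 (3->1 ok)
  t18 'z' -> {2}, take 2 (1->2 ok)
  t19 'y' -> {0,3}, take 3 (2->3 ok)
  t20 'y' -> {0,3}, take 3 (3->3 ok)

0,1,0,3,1,2,2,0,3,1,0,3,3,3,2,0,3,1,2,3,3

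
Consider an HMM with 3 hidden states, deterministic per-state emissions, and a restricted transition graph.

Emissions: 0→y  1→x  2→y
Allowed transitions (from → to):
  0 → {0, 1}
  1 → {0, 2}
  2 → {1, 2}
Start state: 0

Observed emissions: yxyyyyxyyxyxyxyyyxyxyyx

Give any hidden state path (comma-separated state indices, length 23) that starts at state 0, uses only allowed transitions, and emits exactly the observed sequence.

0,1,2,2,2,2,1,0,0,1,2,1,2,1,0,0,0,1,2,1,0,0,1

  [0] y  {0,2}  => 0  start
  [1] x  {1}  => 1  0->1 ok
  [2] y  {0,2}  => 2  1->2 ok
  [3] y  {0,2}  => 2  2->2 ok
  [4] y  {0,2}  => 2  2->2 ok
  [5] y  {0,2}  => 2  2->2 ok
  [6] x  {1}  => 1  2->1 ok
  [7] y  {0,2}  => 0  1->0 ok
  [8] y  {0,2}  => 0  0->0 ok
  [9] x  {1}  => 1  0->1 ok
  [10] y  {0,2}  => 2  1->2 ok
  [11] x  {1}  => 1  2->1 ok
  [12] y  {0,2}  => 2  1->2 ok
  [13] x  {1}  => 1  2->1 ok
  [14] y  {0,2}  => 0  1->0 ok
  [15] y  {0,2}  => 0  0->0 ok
  [16] y  {0,2}  => 0  0->0 ok
  [17] x  {1}  => 1  0->1 ok
  [18] y  {0,2}  => 2  1->2 ok
  [19] x  {1}  => 1  2->1 ok
  [20] y  {0,2}  => 0  1->0 ok
  [21] y  {0,2}  => 0  0->0 ok
  [22] x  {1}  => 1  0->1 ok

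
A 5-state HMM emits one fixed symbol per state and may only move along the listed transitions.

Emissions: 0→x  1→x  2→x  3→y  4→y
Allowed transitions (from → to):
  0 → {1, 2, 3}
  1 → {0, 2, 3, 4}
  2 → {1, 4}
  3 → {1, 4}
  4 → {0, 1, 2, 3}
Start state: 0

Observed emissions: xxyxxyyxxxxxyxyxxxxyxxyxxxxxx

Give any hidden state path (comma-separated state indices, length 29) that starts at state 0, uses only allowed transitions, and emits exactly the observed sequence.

  0: obs=x cand={0,1,2} pick 0 [start]
  1: obs=x cand={0,1,2} pick 2 [0->2 ok]
  2: obs=y cand={3,4} pick 4 [2->4 ok]
  3: obs=x cand={0,1,2} pick 0 [4->0 ok]
  4: obs=x cand={0,1,2} pick 1 [0->1 ok]
  5: obs=y cand={3,4} pick 4 [1->4 ok]
  6: obs=y cand={3,4} pick 3 [4->3 ok]
  7: obs=x cand={0,1,2} pick 1 [3->1 ok]
  8: obs=x cand={0,1,2} pick 0 [1->0 ok]
  9: obs=x cand={0,1,2} pick 1 [0->1 ok]
  10: obs=x cand={0,1,2} pick 0 [1->0 ok]
  11: obs=x cand={0,1,2} pick 2 [0->2 ok]
  12: obs=y cand={3,4} pick 4 [2->4 ok]
  13: obs=x cand={0,1,2} pick 2 [4->2 ok]
  14: obs=y cand={3,4} pick 4 [2->4 ok]
  15: obs=x cand={0,1,2} pick 0 [4->0 ok]
  16: obs=x cand={0,1,2} pick 1 [0->1 ok]
  17: obs=x cand={0,1,2} pick 2 [1->2 ok]
  18: obs=x cand={0,1,2} pick 1 [2->1 ok]
  19: obs=y cand={3,4} pick 3 [1->3 ok]
  20: obs=x cand={0,1,2} pick 1 [3->1 ok]
  21: obs=x cand={0,1,2} pick 0 [1->0 ok]
  22: obs=y cand={3,4} pick 3 [0->3 ok]
  23: obs=x cand={0,1,2} pick 1 [3->1 ok]
  24: obs=x cand={0,1,2} pick 0 [1->0 ok]
  25: obs=x cand={0,1,2} pick 1 [0->1 ok]
  26: obs=x cand={0,1,2} pick 2 [1->2 ok]
  27: obs=x cand={0,1,2} pick 1 [2->1 ok]
  28: obs=x cand={0,1,2} pick 0 [1->0 ok]

0,2,4,0,1,4,3,1,0,1,0,2,4,2,4,0,1,2,1,3,1,0,3,1,0,1,2,1,0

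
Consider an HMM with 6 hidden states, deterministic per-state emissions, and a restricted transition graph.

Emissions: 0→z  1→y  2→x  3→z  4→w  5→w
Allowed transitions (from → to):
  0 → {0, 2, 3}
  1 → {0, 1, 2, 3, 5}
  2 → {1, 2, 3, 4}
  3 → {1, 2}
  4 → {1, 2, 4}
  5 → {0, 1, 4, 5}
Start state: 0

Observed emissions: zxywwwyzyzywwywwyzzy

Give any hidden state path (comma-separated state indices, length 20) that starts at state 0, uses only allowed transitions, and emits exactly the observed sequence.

  t0 'z' -> {0,3}, take 0 (start)
  t1 'x' -> {2}, take 2 (0->2 ok)
  t2 'y' -> {1}, take 1 (2->1 ok)
  t3 'w' -> {4,5}, take 5 (1->5 ok)
  t4 'w' -> {4,5}, take 5 (5->5 ok)
  t5 'w' -> {4,5}, take 4 (5->4 ok)
  t6 'y' -> {1}, take 1 (4->1 ok)
  t7 'z' -> {0,3}, take 3 (1->3 ok)
  t8 'y' -> {1}, take 1 (3->1 ok)
  t9 'z' -> {0,3}, take 3 (1->3 ok)
  t10 'y' -> {1}, take 1 (3->1 ok)
  t11 'w' -> {4,5}, take 5 (1->5 ok)
  t12 'w' -> {4,5}, take 4 (5->4 ok)
  t13 'y' -> {1}, take 1 (4->1 ok)
  t14 'w' -> {4,5}, take 5 (1->5 ok)
  t15 'w' -> {4,5}, take 5 (5->5 ok)
  t16 'y' -> {1}, take 1 (5->1 ok)
  t17 'z' -> {0,3}, take 0 (1->0 ok)
  t18 'z' -> {0,3}, take 3 (0->3 ok)
  t19 'y' -> {1}, take 1 (3->1 ok)

0,2,1,5,5,4,1,3,1,3,1,5,4,1,5,5,1,0,3,1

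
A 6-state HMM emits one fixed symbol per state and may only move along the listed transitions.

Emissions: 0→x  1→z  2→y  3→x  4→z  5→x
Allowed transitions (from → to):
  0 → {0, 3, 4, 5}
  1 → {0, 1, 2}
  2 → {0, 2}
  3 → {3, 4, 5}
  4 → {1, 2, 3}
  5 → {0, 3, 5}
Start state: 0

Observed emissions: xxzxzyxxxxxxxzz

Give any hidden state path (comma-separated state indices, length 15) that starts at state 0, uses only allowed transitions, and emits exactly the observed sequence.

  0: obs=x cand={0,3,5} pick 0 [start]
  1: obs=x cand={0,3,5} pick 3 [0->3 ok]
  2: obs=z cand={1,4} pick 4 [3->4 ok]
  3: obs=x cand={0,3,5} pick 3 [4->3 ok]
  4: obs=z cand={1,4} pick 4 [3->4 ok]
  5: obs=y cand={2} pick 2 [4->2 ok]
  6: obs=x cand={0,3,5} pick 0 [2->0 ok]
  7: obs=x cand={0,3,5} pick 0 [0->0 ok]
  8: obs=x cand={0,3,5} pick 3 [0->3 ok]
  9: obs=x cand={0,3,5} pick 5 [3->5 ok]
  10: obs=x cand={0,3,5} pick 5 [5->5 ok]
  11: obs=x cand={0,3,5} pick 3 [5->3 ok]
  12: obs=x cand={0,3,5} pick 3 [3->3 ok]
  13: obs=z cand={1,4} pick 4 [3->4 ok]
  14: obs=z cand={1,4} pick 1 [4->1 ok]

0,3,4,3,4,2,0,0,3,5,5,3,3,4,1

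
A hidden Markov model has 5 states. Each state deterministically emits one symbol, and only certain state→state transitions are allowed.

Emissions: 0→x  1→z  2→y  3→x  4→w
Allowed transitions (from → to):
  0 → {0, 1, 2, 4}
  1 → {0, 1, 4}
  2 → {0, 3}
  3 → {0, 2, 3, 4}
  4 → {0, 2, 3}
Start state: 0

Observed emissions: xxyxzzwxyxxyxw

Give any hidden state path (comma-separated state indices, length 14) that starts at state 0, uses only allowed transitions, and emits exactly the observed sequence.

  0: obs=x cand={0,3} pick 0 [start]
  1: obs=x cand={0,3} pick 0 [0->0 ok]
  2: obs=y cand={2} pick 2 [0->2 ok]
  3: obs=x cand={0,3} pick 0 [2->0 ok]
  4: obs=z cand={1} pick 1 [0->1 ok]
  5: obs=z cand={1} pick 1 [1->1 ok]
  6: obs=w cand={4} pick 4 [1->4 ok]
  7: obs=x cand={0,3} pick 0 [4->0 ok]
  8: obs=y cand={2} pick 2 [0->2 ok]
  9: obs=x cand={0,3} pick 0 [2->0 ok]
  10: obs=x cand={0,3} pick 0 [0->0 ok]
  11: obs=y cand={2} pick 2 [0->2 ok]
  12: obs=x cand={0,3} pick 0 [2->0 ok]
  13: obs=w cand={4} pick 4 [0->4 ok]

0,0,2,0,1,1,4,0,2,0,0,2,0,4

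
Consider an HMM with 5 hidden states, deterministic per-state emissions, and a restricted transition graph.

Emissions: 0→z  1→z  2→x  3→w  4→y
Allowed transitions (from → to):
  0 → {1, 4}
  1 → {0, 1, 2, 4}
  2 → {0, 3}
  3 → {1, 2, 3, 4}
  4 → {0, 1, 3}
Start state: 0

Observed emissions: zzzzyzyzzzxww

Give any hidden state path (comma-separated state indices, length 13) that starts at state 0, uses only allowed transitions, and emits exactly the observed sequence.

  0: obs=z cand={0,1} pick 0 [start]
  1: obs=z cand={0,1} pick 1 [0->1 ok]
  2: obs=z cand={0,1} pick 1 [1->1 ok]
  3: obs=z cand={0,1} pick 0 [1->0 ok]
  4: obs=y cand={4} pick 4 [0->4 ok]
  5: obs=z cand={0,1} pick 1 [4->1 ok]
  6: obs=y cand={4} pick 4 [1->4 ok]
  7: obs=z cand={0,1} pick 1 [4->1 ok]
  8: obs=z cand={0,1} pick 0 [1->0 ok]
  9: obs=z cand={0,1} pick 1 [0->1 ok]
  10: obs=x cand={2} pick 2 [1->2 ok]
  11: obs=w cand={3} pick 3 [2->3 ok]
  12: obs=w cand={3} pick 3 [3->3 ok]

0,1,1,0,4,1,4,1,0,1,2,3,3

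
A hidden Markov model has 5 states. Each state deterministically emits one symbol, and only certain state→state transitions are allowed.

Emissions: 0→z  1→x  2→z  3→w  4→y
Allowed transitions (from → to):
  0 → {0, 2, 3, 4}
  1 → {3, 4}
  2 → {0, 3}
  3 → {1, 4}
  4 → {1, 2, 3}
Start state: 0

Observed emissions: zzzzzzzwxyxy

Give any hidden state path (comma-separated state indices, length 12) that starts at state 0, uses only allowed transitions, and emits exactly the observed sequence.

0,0,2,0,2,0,0,3,1,4,1,4

  [0] z  {0,2}  => 0  start
  [1] z  {0,2}  => 0  0->0 ok
  [2] z  {0,2}  => 2  0->2 ok
  [3] z  {0,2}  => 0  2->0 ok
  [4] z  {0,2}  => 2  0->2 ok
  [5] z  {0,2}  => 0  2->0 ok
  [6] z  {0,2}  => 0  0->0 ok
  [7] w  {3}  => 3  0->3 ok
  [8] x  {1}  => 1  3->1 ok
  [9] y  {4}  => 4  1->4 ok
  [10] x  {1}  => 1  4->1 ok
  [11] y  {4}  => 4  1->4 ok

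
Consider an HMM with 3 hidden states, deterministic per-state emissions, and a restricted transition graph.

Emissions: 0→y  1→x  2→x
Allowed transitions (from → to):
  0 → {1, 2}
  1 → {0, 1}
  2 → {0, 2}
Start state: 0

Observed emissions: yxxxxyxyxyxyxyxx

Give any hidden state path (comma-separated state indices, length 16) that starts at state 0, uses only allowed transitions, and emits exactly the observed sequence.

0,1,1,1,1,0,1,0,1,0,2,0,2,0,1,1

  t0 'y' -> {0}, take 0 (start)
  t1 'x' -> {1,2}, take 1 (0->1 ok)
  t2 'x' -> {1,2}, take 1 (1->1 ok)
  t3 'x' -> {1,2}, take 1 (1->1 ok)
  t4 'x' -> {1,2}, take 1 (1->1 ok)
  t5 'y' -> {0}, take 0 (1->0 ok)
  t6 'x' -> {1,2}, take 1 (0->1 ok)
  t7 'y' -> {0}, take 0 (1->0 ok)
  t8 'x' -> {1,2}, take 1 (0->1 ok)
  t9 'y' -> {0}, take 0 (1->0 ok)
  t10 'x' -> {1,2}, take 2 (0->2 ok)
  t11 'y' -> {0}, take 0 (2->0 ok)
  t12 'x' -> {1,2}, take 2 (0->2 ok)
  t13 'y' -> {0}, take 0 (2->0 ok)
  t14 'x' -> {1,2}, take 1 (0->1 ok)
  t15 'x' -> {1,2}, take 1 (1->1 ok)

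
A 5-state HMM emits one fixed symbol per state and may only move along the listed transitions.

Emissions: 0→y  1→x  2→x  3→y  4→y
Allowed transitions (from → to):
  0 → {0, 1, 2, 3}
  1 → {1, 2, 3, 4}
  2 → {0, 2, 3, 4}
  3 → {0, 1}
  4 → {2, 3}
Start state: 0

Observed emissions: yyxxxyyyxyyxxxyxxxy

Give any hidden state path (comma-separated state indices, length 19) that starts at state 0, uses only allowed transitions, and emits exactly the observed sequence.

0,0,1,1,2,3,0,3,1,4,3,1,2,2,3,1,1,2,0

  0: obs=y cand={0,3,4} pick 0 [start]
  1: obs=y cand={0,3,4} pick 0 [0->0 ok]
  2: obs=x cand={1,2} pick 1 [0->1 ok]
  3: obs=x cand={1,2} pick 1 [1->1 ok]
  4: obs=x cand={1,2} pick 2 [1->2 ok]
  5: obs=y cand={0,3,4} pick 3 [2->3 ok]
  6: obs=y cand={0,3,4} pick 0 [3->0 ok]
  7: obs=y cand={0,3,4} pick 3 [0->3 ok]
  8: obs=x cand={1,2} pick 1 [3->1 ok]
  9: obs=y cand={0,3,4} pick 4 [1->4 ok]
  10: obs=y cand={0,3,4} pick 3 [4->3 ok]
  11: obs=x cand={1,2} pick 1 [3->1 ok]
  12: obs=x cand={1,2} pick 2 [1->2 ok]
  13: obs=x cand={1,2} pick 2 [2->2 ok]
  14: obs=y cand={0,3,4} pick 3 [2->3 ok]
  15: obs=x cand={1,2} pick 1 [3->1 ok]
  16: obs=x cand={1,2} pick 1 [1->1 ok]
  17: obs=x cand={1,2} pick 2 [1->2 ok]
  18: obs=y cand={0,3,4} pick 0 [2->0 ok]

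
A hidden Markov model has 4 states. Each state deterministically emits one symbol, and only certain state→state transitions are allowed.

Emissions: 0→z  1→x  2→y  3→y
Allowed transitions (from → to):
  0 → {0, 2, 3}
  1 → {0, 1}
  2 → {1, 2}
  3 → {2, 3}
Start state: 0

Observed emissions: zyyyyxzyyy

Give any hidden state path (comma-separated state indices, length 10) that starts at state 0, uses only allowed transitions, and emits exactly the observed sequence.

0,3,3,3,2,1,0,2,2,2

  pos 0: z in {0}, choose 0; start
  pos 1: y in {2,3}, choose 3; 0->3 ok
  pos 2: y in {2,3}, choose 3; 3->3 ok
  pos 3: y in {2,3}, choose 3; 3->3 ok
  pos 4: y in {2,3}, choose 2; 3->2 ok
  pos 5: x in {1}, choose 1; 2->1 ok
  pos 6: z in {0}, choose 0; 1->0 ok
  pos 7: y in {2,3}, choose 2; 0->2 ok
  pos 8: y in {2,3}, choose 2; 2->2 ok
  pos 9: y in {2,3}, choose 2; 2->2 ok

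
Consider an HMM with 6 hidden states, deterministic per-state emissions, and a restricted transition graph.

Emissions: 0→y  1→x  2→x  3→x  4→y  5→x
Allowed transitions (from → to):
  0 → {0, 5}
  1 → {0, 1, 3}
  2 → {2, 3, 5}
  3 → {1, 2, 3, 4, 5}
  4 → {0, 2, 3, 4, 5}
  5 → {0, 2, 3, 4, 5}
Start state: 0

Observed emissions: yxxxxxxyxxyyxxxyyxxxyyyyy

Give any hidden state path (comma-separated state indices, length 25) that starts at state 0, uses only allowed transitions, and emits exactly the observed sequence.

0,5,3,3,3,1,1,0,5,3,4,0,5,2,5,0,0,5,2,5,4,4,0,0,0

  [0] y  {0,4}  => 0  start
  [1] x  {1,2,3,5}  => 5  0->5 ok
  [2] x  {1,2,3,5}  => 3  5->3 ok
  [3] x  {1,2,3,5}  => 3  3->3 ok
  [4] x  {1,2,3,5}  => 3  3->3 ok
  [5] x  {1,2,3,5}  => 1  3->1 ok
  [6] x  {1,2,3,5}  => 1  1->1 ok
  [7] y  {0,4}  => 0  1->0 ok
  [8] x  {1,2,3,5}  => 5  0->5 ok
  [9] x  {1,2,3,5}  => 3  5->3 ok
  [10] y  {0,4}  => 4  3->4 ok
  [11] y  {0,4}  => 0  4->0 ok
  [12] x  {1,2,3,5}  => 5  0->5 ok
  [13] x  {1,2,3,5}  => 2  5->2 ok
  [14] x  {1,2,3,5}  => 5  2->5 ok
  [15] y  {0,4}  => 0  5->0 ok
  [16] y  {0,4}  => 0  0->0 ok
  [17] x  {1,2,3,5}  => 5  0->5 ok
  [18] x  {1,2,3,5}  => 2  5->2 ok
  [19] x  {1,2,3,5}  => 5  2->5 ok
  [20] y  {0,4}  => 4  5->4 ok
  [21] y  {0,4}  => 4  4->4 ok
  [22] y  {0,4}  => 0  4->0 ok
  [23] y  {0,4}  => 0  0->0 ok
  [24] y  {0,4}  => 0  0->0 ok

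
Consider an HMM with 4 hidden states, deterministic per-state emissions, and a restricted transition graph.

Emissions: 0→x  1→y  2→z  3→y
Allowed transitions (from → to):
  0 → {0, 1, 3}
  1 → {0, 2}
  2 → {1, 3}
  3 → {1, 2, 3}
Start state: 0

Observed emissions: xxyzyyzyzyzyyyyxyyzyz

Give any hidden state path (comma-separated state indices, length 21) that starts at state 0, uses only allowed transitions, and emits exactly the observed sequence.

0,0,1,2,3,1,2,1,2,3,2,3,3,3,1,0,3,1,2,3,2

  t0 'x' -> {0}, take 0 (start)
  t1 'x' -> {0}, take 0 (0->0 ok)
  t2 'y' -> {1,3}, take 1 (0->1 ok)
  t3 'z' -> {2}, take 2 (1->2 ok)
  t4 'y' -> {1,3}, take 3 (2->3 ok)
  t5 'y' -> {1,3}, take 1 (3->1 ok)
  t6 'z' -> {2}, take 2 (1->2 ok)
  t7 'y' -> {1,3}, take 1 (2->1 ok)
  t8 'z' -> {2}, take 2 (1->2 ok)
  t9 'y' -> {1,3}, take 3 (2->3 ok)
  t10 'z' -> {2}, take 2 (3->2 ok)
  t11 'y' -> {1,3}, take 3 (2->3 ok)
  t12 'y' -> {1,3}, take 3 (3->3 ok)
  t13 'y' -> {1,3}, take 3 (3->3 ok)
  t14 'y' -> {1,3}, take 1 (3->1 ok)
  t15 'x' -> {0}, take 0 (1->0 ok)
  t16 'y' -> {1,3}, take 3 (0->3 ok)
  t17 'y' -> {1,3}, take 1 (3->1 ok)
  t18 'z' -> {2}, take 2 (1->2 ok)
  t19 'y' -> {1,3}, take 3 (2->3 ok)
  t20 'z' -> {2}, take 2 (3->2 ok)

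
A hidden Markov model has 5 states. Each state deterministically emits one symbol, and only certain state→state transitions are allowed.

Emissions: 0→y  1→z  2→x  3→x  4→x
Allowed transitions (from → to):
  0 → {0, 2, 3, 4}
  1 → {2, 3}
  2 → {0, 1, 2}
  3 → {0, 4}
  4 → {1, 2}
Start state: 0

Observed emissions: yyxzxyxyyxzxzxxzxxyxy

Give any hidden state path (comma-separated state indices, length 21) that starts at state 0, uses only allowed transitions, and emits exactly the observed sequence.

  t0 'y' -> {0}, take 0 (start)
  t1 'y' -> {0}, take 0 (0->0 ok)
  t2 'x' -> {2,3,4}, take 4 (0->4 ok)
  t3 'z' -> {1}, take 1 (4->1 ok)
  t4 'x' -> {2,3,4}, take 2 (1->2 ok)
  t5 'y' -> {0}, take 0 (2->0 ok)
  t6 'x' -> {2,3,4}, take 2 (0->2 ok)
  t7 'y' -> {0}, take 0 (2->0 ok)
  t8 'y' -> {0}, take 0 (0->0 ok)
  t9 'x' -> {2,3,4}, take 2 (0->2 ok)
  t10 'z' -> {1}, take 1 (2->1 ok)
  t11 'x' -> {2,3,4}, take 2 (1->2 ok)
  t12 'z' -> {1}, take 1 (2->1 ok)
  t13 'x' -> {2,3,4}, take 2 (1->2 ok)
  t14 'x' -> {2,3,4}, take 2 (2->2 ok)
  t15 'z' -> {1}, take 1 (2->1 ok)
  t16 'x' -> {2,3,4}, take 2 (1->2 ok)
  t17 'x' -> {2,3,4}, take 2 (2->2 ok)
  t18 'y' -> {0}, take 0 (2->0 ok)
  t19 'x' -> {2,3,4}, take 2 (0->2 ok)
  t20 'y' -> {0}, take 0 (2->0 ok)

0,0,4,1,2,0,2,0,0,2,1,2,1,2,2,1,2,2,0,2,0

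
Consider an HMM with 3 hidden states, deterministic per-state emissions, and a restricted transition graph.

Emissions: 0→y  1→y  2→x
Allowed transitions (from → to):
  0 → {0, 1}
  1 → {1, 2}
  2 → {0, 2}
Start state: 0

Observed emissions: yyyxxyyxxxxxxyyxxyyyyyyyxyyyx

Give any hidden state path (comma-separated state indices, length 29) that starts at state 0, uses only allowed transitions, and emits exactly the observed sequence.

0,1,1,2,2,0,1,2,2,2,2,2,2,0,1,2,2,0,0,0,0,0,0,1,2,0,1,1,2

  [0] y  {0,1}  => 0  start
  [1] y  {0,1}  => 1  0->1 ok
  [2] y  {0,1}  => 1  1->1 ok
  [3] x  {2}  => 2  1->2 ok
  [4] x  {2}  => 2  2->2 ok
  [5] y  {0,1}  => 0  2->0 ok
  [6] y  {0,1}  => 1  0->1 ok
  [7] x  {2}  => 2  1->2 ok
  [8] x  {2}  => 2  2->2 ok
  [9] x  {2}  => 2  2->2 ok
  [10] x  {2}  => 2  2->2 ok
  [11] x  {2}  => 2  2->2 ok
  [12] x  {2}  => 2  2->2 ok
  [13] y  {0,1}  => 0  2->0 ok
  [14] y  {0,1}  => 1  0->1 ok
  [15] x  {2}  => 2  1->2 ok
  [16] x  {2}  => 2  2->2 ok
  [17] y  {0,1}  => 0  2->0 ok
  [18] y  {0,1}  => 0  0->0 ok
  [19] y  {0,1}  => 0  0->0 ok
  [20] y  {0,1}  => 0  0->0 ok
  [21] y  {0,1}  => 0  0->0 ok
  [22] y  {0,1}  => 0  0->0 ok
  [23] y  {0,1}  => 1  0->1 ok
  [24] x  {2}  => 2  1->2 ok
  [25] y  {0,1}  => 0  2->0 ok
  [26] y  {0,1}  => 1  0->1 ok
  [27] y  {0,1}  => 1  1->1 ok
  [28] x  {2}  => 2  1->2 ok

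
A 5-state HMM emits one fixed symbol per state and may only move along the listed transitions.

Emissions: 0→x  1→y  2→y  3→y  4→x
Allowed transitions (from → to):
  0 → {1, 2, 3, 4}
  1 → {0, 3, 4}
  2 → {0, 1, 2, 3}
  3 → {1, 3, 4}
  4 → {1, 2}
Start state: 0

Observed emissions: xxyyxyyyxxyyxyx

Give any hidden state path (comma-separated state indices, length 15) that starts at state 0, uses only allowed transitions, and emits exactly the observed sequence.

  pos 0: x in {0,4}, choose 0; start
  pos 1: x in {0,4}, choose 4; 0->4 ok
  pos 2: y in {1,2,3}, choose 1; 4->1 ok
  pos 3: y in {1,2,3}, choose 3; 1->3 ok
  pos 4: x in {0,4}, choose 4; 3->4 ok
  pos 5: y in {1,2,3}, choose 1; 4->1 ok
  pos 6: y in {1,2,3}, choose 3; 1->3 ok
  pos 7: y in {1,2,3}, choose 1; 3->1 ok
  pos 8: x in {0,4}, choose 0; 1->0 ok
  pos 9: x in {0,4}, choose 4; 0->4 ok
  pos 10: y in {1,2,3}, choose 2; 4->2 ok
  pos 11: y in {1,2,3}, choose 1; 2->1 ok
  pos 12: x in {0,4}, choose 4; 1->4 ok
  pos 13: y in {1,2,3}, choose 1; 4->1 ok
  pos 14: x in {0,4}, choose 0; 1->0 ok

0,4,1,3,4,1,3,1,0,4,2,1,4,1,0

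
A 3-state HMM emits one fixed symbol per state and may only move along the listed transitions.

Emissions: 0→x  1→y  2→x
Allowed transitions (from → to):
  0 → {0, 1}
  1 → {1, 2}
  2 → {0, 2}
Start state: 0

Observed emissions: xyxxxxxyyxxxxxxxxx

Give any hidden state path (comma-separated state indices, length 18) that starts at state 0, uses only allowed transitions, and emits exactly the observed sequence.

0,1,2,2,0,0,0,1,1,2,2,2,2,2,2,0,0,0

  pos 0: x in {0,2}, choose 0; start
  pos 1: y in {1}, choose 1; 0->1 ok
  pos 2: x in {0,2}, choose 2; 1->2 ok
  pos 3: x in {0,2}, choose 2; 2->2 ok
  pos 4: x in {0,2}, choose 0; 2->0 ok
  pos 5: x in {0,2}, choose 0; 0->0 ok
  pos 6: x in {0,2}, choose 0; 0->0 ok
  pos 7: y in {1}, choose 1; 0->1 ok
  pos 8: y in {1}, choose 1; 1->1 ok
  pos 9: x in {0,2}, choose 2; 1->2 ok
  pos 10: x in {0,2}, choose 2; 2->2 ok
  pos 11: x in {0,2}, choose 2; 2->2 ok
  pos 12: x in {0,2}, choose 2; 2->2 ok
  pos 13: x in {0,2}, choose 2; 2->2 ok
  pos 14: x in {0,2}, choose 2; 2->2 ok
  pos 15: x in {0,2}, choose 0; 2->0 ok
  pos 16: x in {0,2}, choose 0; 0->0 ok
  pos 17: x in {0,2}, choose 0; 0->0 ok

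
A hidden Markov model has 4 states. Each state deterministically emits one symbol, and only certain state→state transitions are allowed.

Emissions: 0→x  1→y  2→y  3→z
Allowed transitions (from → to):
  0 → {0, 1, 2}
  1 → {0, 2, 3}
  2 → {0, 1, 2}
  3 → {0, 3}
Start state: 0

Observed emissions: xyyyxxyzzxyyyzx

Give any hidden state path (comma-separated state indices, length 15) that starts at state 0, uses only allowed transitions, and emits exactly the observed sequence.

0,2,1,2,0,0,1,3,3,0,2,2,1,3,0

  0: obs=x cand={0} pick 0 [start]
  1: obs=y cand={1,2} pick 2 [0->2 ok]
  2: obs=y cand={1,2} pick 1 [2->1 ok]
  3: obs=y cand={1,2} pick 2 [1->2 ok]
  4: obs=x cand={0} pick 0 [2->0 ok]
  5: obs=x cand={0} pick 0 [0->0 ok]
  6: obs=y cand={1,2} pick 1 [0->1 ok]
  7: obs=z cand={3} pick 3 [1->3 ok]
  8: obs=z cand={3} pick 3 [3->3 ok]
  9: obs=x cand={0} pick 0 [3->0 ok]
  10: obs=y cand={1,2} pick 2 [0->2 ok]
  11: obs=y cand={1,2} pick 2 [2->2 ok]
  12: obs=y cand={1,2} pick 1 [2->1 ok]
  13: obs=z cand={3} pick 3 [1->3 ok]
  14: obs=x cand={0} pick 0 [3->0 ok]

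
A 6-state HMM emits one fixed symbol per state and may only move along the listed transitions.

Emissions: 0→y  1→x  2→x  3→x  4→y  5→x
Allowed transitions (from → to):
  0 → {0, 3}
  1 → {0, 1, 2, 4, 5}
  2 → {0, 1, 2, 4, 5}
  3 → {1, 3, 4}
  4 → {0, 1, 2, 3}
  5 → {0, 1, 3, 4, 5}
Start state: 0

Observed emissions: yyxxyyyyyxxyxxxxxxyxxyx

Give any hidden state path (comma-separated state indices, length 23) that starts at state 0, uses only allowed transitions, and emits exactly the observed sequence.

0,0,3,1,0,0,0,0,0,3,1,4,1,2,5,1,2,5,4,2,2,0,3

  t0 'y' -> {0,4}, take 0 (start)
  t1 'y' -> {0,4}, take 0 (0->0 ok)
  t2 'x' -> {1,2,3,5}, take 3 (0->3 ok)
  t3 'x' -> {1,2,3,5}, take 1 (3->1 ok)
  t4 'y' -> {0,4}, take 0 (1->0 ok)
  t5 'y' -> {0,4}, take 0 (0->0 ok)
  t6 'y' -> {0,4}, take 0 (0->0 ok)
  t7 'y' -> {0,4}, take 0 (0->0 ok)
  t8 'y' -> {0,4}, take 0 (0->0 ok)
  t9 'x' -> {1,2,3,5}, take 3 (0->3 ok)
  t10 'x' -> {1,2,3,5}, take 1 (3->1 ok)
  t11 'y' -> {0,4}, take 4 (1->4 ok)
  t12 'x' -> {1,2,3,5}, take 1 (4->1 ok)
  t13 'x' -> {1,2,3,5}, take 2 (1->2 ok)
  t14 'x' -> {1,2,3,5}, take 5 (2->5 ok)
  t15 'x' -> {1,2,3,5}, take 1 (5->1 ok)
  t16 'x' -> {1,2,3,5}, take 2 (1->2 ok)
  t17 'x' -> {1,2,3,5}, take 5 (2->5 ok)
  t18 'y' -> {0,4}, take 4 (5->4 ok)
  t19 'x' -> {1,2,3,5}, take 2 (4->2 ok)
  t20 'x' -> {1,2,3,5}, take 2 (2->2 ok)
  t21 'y' -> {0,4}, take 0 (2->0 ok)
  t22 'x' -> {1,2,3,5}, take 3 (0->3 ok)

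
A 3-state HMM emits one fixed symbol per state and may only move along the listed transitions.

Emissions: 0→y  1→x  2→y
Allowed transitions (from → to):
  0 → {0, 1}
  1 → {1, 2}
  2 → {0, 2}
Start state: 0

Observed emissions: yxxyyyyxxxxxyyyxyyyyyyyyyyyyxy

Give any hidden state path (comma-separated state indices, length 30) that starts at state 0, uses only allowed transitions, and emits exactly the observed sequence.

  0: obs=y cand={0,2} pick 0 [start]
  1: obs=x cand={1} pick 1 [0->1 ok]
  2: obs=x cand={1} pick 1 [1->1 ok]
  3: obs=y cand={0,2} pick 2 [1->2 ok]
  4: obs=y cand={0,2} pick 2 [2->2 ok]
  5: obs=y cand={0,2} pick 0 [2->0 ok]
  6: obs=y cand={0,2} pick 0 [0->0 ok]
  7: obs=x cand={1} pick 1 [0->1 ok]
  8: obs=x cand={1} pick 1 [1->1 ok]
  9: obs=x cand={1} pick 1 [1->1 ok]
  10: obs=x cand={1} pick 1 [1->1 ok]
  11: obs=x cand={1} pick 1 [1->1 ok]
  12: obs=y cand={0,2} pick 2 [1->2 ok]
  13: obs=y cand={0,2} pick 2 [2->2 ok]
  14: obs=y cand={0,2} pick 0 [2->0 ok]
  15: obs=x cand={1} pick 1 [0->1 ok]
  16: obs=y cand={0,2} pick 2 [1->2 ok]
  17: obs=y cand={0,2} pick 2 [2->2 ok]
  18: obs=y cand={0,2} pick 2 [2->2 ok]
  19: obs=y cand={0,2} pick 2 [2->2 ok]
  20: obs=y cand={0,2} pick 2 [2->2 ok]
  21: obs=y cand={0,2} pick 2 [2->2 ok]
  22: obs=y cand={0,2} pick 2 [2->2 ok]
  23: obs=y cand={0,2} pick 0 [2->0 ok]
  24: obs=y cand={0,2} pick 0 [0->0 ok]
  25: obs=y cand={0,2} pick 0 [0->0 ok]
  26: obs=y cand={0,2} pick 0 [0->0 ok]
  27: obs=y cand={0,2} pick 0 [0->0 ok]
  28: obs=x cand={1} pick 1 [0->1 ok]
  29: obs=y cand={0,2} pick 2 [1->2 ok]

0,1,1,2,2,0,0,1,1,1,1,1,2,2,0,1,2,2,2,2,2,2,2,0,0,0,0,0,1,2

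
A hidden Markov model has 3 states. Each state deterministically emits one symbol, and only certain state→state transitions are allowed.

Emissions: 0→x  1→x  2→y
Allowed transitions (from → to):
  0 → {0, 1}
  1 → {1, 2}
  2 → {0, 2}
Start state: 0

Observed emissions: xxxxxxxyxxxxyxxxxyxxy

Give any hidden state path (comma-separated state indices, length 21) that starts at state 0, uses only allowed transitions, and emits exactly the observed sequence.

  t0 'x' -> {0,1}, take 0 (start)
  t1 'x' -> {0,1}, take 0 (0->0 ok)
  t2 'x' -> {0,1}, take 0 (0->0 ok)
  t3 'x' -> {0,1}, take 1 (0->1 ok)
  t4 'x' -> {0,1}, take 1 (1->1 ok)
  t5 'x' -> {0,1}, take 1 (1->1 ok)
  t6 'x' -> {0,1}, take 1 (1->1 ok)
  t7 'y' -> {2}, take 2 (1->2 ok)
  t8 'x' -> {0,1}, take 0 (2->0 ok)
  t9 'x' -> {0,1}, take 1 (0->1 ok)
  t10 'x' -> {0,1}, take 1 (1->1 ok)
  t11 'x' -> {0,1}, take 1 (1->1 ok)
  t12 'y' -> {2}, take 2 (1->2 ok)
  t13 'x' -> {0,1}, take 0 (2->0 ok)
  t14 'x' -> {0,1}, take 0 (0->0 ok)
  t15 'x' -> {0,1}, take 1 (0->1 ok)
  t16 'x' -> {0,1}, take 1 (1->1 ok)
  t17 'y' -> {2}, take 2 (1->2 ok)
  t18 'x' -> {0,1}, take 0 (2->0 ok)
  t19 'x' -> {0,1}, take 1 (0->1 ok)
  t20 'y' -> {2}, take 2 (1->2 ok)

0,0,0,1,1,1,1,2,0,1,1,1,2,0,0,1,1,2,0,1,2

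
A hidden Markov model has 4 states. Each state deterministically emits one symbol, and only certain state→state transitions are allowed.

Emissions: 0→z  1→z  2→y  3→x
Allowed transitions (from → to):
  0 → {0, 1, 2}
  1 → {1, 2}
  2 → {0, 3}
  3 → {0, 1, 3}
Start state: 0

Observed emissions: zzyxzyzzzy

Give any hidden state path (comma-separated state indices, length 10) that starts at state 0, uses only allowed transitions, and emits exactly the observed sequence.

  t0 'z' -> {0,1}, take 0 (start)
  t1 'z' -> {0,1}, take 0 (0->0 ok)
  t2 'y' -> {2}, take 2 (0->2 ok)
  t3 'x' -> {3}, take 3 (2->3 ok)
  t4 'z' -> {0,1}, take 0 (3->0 ok)
  t5 'y' -> {2}, take 2 (0->2 ok)
  t6 'z' -> {0,1}, take 0 (2->0 ok)
  t7 'z' -> {0,1}, take 1 (0->1 ok)
  t8 'z' -> {0,1}, take 1 (1->1 ok)
  t9 'y' -> {2}, take 2 (1->2 ok)

0,0,2,3,0,2,0,1,1,2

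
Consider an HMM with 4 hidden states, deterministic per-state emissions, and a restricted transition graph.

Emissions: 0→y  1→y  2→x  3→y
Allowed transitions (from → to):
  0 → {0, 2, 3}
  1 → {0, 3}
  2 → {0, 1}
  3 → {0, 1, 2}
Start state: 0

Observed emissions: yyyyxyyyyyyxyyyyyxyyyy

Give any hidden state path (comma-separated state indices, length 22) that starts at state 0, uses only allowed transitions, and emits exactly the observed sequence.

0,3,1,3,2,0,3,1,3,1,0,2,1,3,0,0,0,2,1,0,3,1

  t0 'y' -> {0,1,3}, take 0 (start)
  t1 'y' -> {0,1,3}, take 3 (0->3 ok)
  t2 'y' -> {0,1,3}, take 1 (3->1 ok)
  t3 'y' -> {0,1,3}, take 3 (1->3 ok)
  t4 'x' -> {2}, take 2 (3->2 ok)
  t5 'y' -> {0,1,3}, take 0 (2->0 ok)
  t6 'y' -> {0,1,3}, take 3 (0->3 ok)
  t7 'y' -> {0,1,3}, take 1 (3->1 ok)
  t8 'y' -> {0,1,3}, take 3 (1->3 ok)
  t9 'y' -> {0,1,3}, take 1 (3->1 ok)
  t10 'y' -> {0,1,3}, take 0 (1->0 ok)
  t11 'x' -> {2}, take 2 (0->2 ok)
  t12 'y' -> {0,1,3}, take 1 (2->1 ok)
  t13 'y' -> {0,1,3}, take 3 (1->3 ok)
  t14 'y' -> {0,1,3}, take 0 (3->0 ok)
  t15 'y' -> {0,1,3}, take 0 (0->0 ok)
  t16 'y' -> {0,1,3}, take 0 (0->0 ok)
  t17 'x' -> {2}, take 2 (0->2 ok)
  t18 'y' -> {0,1,3}, take 1 (2->1 ok)
  t19 'y' -> {0,1,3}, take 0 (1->0 ok)
  t20 'y' -> {0,1,3}, take 3 (0->3 ok)
  t21 'y' -> {0,1,3}, take 1 (3->1 ok)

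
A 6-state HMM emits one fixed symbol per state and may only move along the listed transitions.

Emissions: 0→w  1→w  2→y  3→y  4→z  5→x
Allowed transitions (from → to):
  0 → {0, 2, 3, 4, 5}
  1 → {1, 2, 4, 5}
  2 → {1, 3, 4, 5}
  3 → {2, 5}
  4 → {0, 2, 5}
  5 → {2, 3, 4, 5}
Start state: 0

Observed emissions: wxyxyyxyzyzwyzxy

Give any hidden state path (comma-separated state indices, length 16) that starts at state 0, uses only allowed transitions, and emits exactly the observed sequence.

0,5,3,5,2,3,5,2,4,2,4,0,2,4,5,2

  0: obs=w cand={0,1} pick 0 [start]
  1: obs=x cand={5} pick 5 [0->5 ok]
  2: obs=y cand={2,3} pick 3 [5->3 ok]
  3: obs=x cand={5} pick 5 [3->5 ok]
  4: obs=y cand={2,3} pick 2 [5->2 ok]
  5: obs=y cand={2,3} pick 3 [2->3 ok]
  6: obs=x cand={5} pick 5 [3->5 ok]
  7: obs=y cand={2,3} pick 2 [5->2 ok]
  8: obs=z cand={4} pick 4 [2->4 ok]
  9: obs=y cand={2,3} pick 2 [4->2 ok]
  10: obs=z cand={4} pick 4 [2->4 ok]
  11: obs=w cand={0,1} pick 0 [4->0 ok]
  12: obs=y cand={2,3} pick 2 [0->2 ok]
  13: obs=z cand={4} pick 4 [2->4 ok]
  14: obs=x cand={5} pick 5 [4->5 ok]
  15: obs=y cand={2,3} pick 2 [5->2 ok]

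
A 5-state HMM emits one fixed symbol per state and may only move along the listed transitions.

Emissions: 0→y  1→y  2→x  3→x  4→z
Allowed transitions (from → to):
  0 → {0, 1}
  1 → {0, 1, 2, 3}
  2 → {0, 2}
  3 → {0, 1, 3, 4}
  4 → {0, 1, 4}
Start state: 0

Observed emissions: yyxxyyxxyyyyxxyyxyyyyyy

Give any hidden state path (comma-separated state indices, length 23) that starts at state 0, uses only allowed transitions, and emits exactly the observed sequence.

  0: obs=y cand={0,1} pick 0 [start]
  1: obs=y cand={0,1} pick 1 [0->1 ok]
  2: obs=x cand={2,3} pick 2 [1->2 ok]
  3: obs=x cand={2,3} pick 2 [2->2 ok]
  4: obs=y cand={0,1} pick 0 [2->0 ok]
  5: obs=y cand={0,1} pick 1 [0->1 ok]
  6: obs=x cand={2,3} pick 3 [1->3 ok]
  7: obs=x cand={2,3} pick 3 [3->3 ok]
  8: obs=y cand={0,1} pick 1 [3->1 ok]
  9: obs=y cand={0,1} pick 0 [1->0 ok]
  10: obs=y cand={0,1} pick 1 [0->1 ok]
  11: obs=y cand={0,1} pick 1 [1->1 ok]
  12: obs=x cand={2,3} pick 2 [1->2 ok]
  13: obs=x cand={2,3} pick 2 [2->2 ok]
  14: obs=y cand={0,1} pick 0 [2->0 ok]
  15: obs=y cand={0,1} pick 1 [0->1 ok]
  16: obs=x cand={2,3} pick 3 [1->3 ok]
  17: obs=y cand={0,1} pick 1 [3->1 ok]
  18: obs=y cand={0,1} pick 1 [1->1 ok]
  19: obs=y cand={0,1} pick 0 [1->0 ok]
  20: obs=y cand={0,1} pick 1 [0->1 ok]
  21: obs=y cand={0,1} pick 1 [1->1 ok]
  22: obs=y cand={0,1} pick 0 [1->0 ok]

0,1,2,2,0,1,3,3,1,0,1,1,2,2,0,1,3,1,1,0,1,1,0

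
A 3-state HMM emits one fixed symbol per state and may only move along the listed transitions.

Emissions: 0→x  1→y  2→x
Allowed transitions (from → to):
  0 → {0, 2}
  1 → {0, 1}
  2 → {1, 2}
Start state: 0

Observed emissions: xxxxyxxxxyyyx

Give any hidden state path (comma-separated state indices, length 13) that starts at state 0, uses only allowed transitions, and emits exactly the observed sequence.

0,0,0,2,1,0,2,2,2,1,1,1,0

  0: obs=x cand={0,2} pick 0 [start]
  1: obs=x cand={0,2} pick 0 [0->0 ok]
  2: obs=x cand={0,2} pick 0 [0->0 ok]
  3: obs=x cand={0,2} pick 2 [0->2 ok]
  4: obs=y cand={1} pick 1 [2->1 ok]
  5: obs=x cand={0,2} pick 0 [1->0 ok]
  6: obs=x cand={0,2} pick 2 [0->2 ok]
  7: obs=x cand={0,2} pick 2 [2->2 ok]
  8: obs=x cand={0,2} pick 2 [2->2 ok]
  9: obs=y cand={1} pick 1 [2->1 ok]
  10: obs=y cand={1} pick 1 [1->1 ok]
  11: obs=y cand={1} pick 1 [1->1 ok]
  12: obs=x cand={0,2} pick 0 [1->0 ok]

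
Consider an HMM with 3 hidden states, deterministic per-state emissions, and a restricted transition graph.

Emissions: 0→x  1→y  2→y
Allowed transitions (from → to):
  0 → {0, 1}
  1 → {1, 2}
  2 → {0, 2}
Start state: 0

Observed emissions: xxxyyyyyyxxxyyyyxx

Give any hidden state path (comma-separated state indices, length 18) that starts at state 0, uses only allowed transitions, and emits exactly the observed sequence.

0,0,0,1,1,1,2,2,2,0,0,0,1,1,1,2,0,0

  0: obs=x cand={0} pick 0 [start]
  1: obs=x cand={0} pick 0 [0->0 ok]
  2: obs=x cand={0} pick 0 [0->0 ok]
  3: obs=y cand={1,2} pick 1 [0->1 ok]
  4: obs=y cand={1,2} pick 1 [1->1 ok]
  5: obs=y cand={1,2} pick 1 [1->1 ok]
  6: obs=y cand={1,2} pick 2 [1->2 ok]
  7: obs=y cand={1,2} pick 2 [2->2 ok]
  8: obs=y cand={1,2} pick 2 [2->2 ok]
  9: obs=x cand={0} pick 0 [2->0 ok]
  10: obs=x cand={0} pick 0 [0->0 ok]
  11: obs=x cand={0} pick 0 [0->0 ok]
  12: obs=y cand={1,2} pick 1 [0->1 ok]
  13: obs=y cand={1,2} pick 1 [1->1 ok]
  14: obs=y cand={1,2} pick 1 [1->1 ok]
  15: obs=y cand={1,2} pick 2 [1->2 ok]
  16: obs=x cand={0} pick 0 [2->0 ok]
  17: obs=x cand={0} pick 0 [0->0 ok]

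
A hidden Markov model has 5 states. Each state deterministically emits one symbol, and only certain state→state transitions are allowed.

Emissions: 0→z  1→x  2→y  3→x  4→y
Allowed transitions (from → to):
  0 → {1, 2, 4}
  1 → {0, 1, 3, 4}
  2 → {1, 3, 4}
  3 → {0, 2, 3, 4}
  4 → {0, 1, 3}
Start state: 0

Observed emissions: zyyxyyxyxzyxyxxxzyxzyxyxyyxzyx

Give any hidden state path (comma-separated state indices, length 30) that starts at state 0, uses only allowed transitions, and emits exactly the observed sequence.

  0: obs=z cand={0} pick 0 [start]
  1: obs=y cand={2,4} pick 2 [0->2 ok]
  2: obs=y cand={2,4} pick 4 [2->4 ok]
  3: obs=x cand={1,3} pick 3 [4->3 ok]
  4: obs=y cand={2,4} pick 2 [3->2 ok]
  5: obs=y cand={2,4} pick 4 [2->4 ok]
  6: obs=x cand={1,3} pick 3 [4->3 ok]
  7: obs=y cand={2,4} pick 2 [3->2 ok]
  8: obs=x cand={1,3} pick 3 [2->3 ok]
  9: obs=z cand={0} pick 0 [3->0 ok]
  10: obs=y cand={2,4} pick 4 [0->4 ok]
  11: obs=x cand={1,3} pick 3 [4->3 ok]
  12: obs=y cand={2,4} pick 2 [3->2 ok]
  13: obs=x cand={1,3} pick 1 [2->1 ok]
  14: obs=x cand={1,3} pick 1 [1->1 ok]
  15: obs=x cand={1,3} pick 1 [1->1 ok]
  16: obs=z cand={0} pick 0 [1->0 ok]
  17: obs=y cand={2,4} pick 4 [0->4 ok]
  18: obs=x cand={1,3} pick 3 [4->3 ok]
  19: obs=z cand={0} pick 0 [3->0 ok]
  20: obs=y cand={2,4} pick 2 [0->2 ok]
  21: obs=x cand={1,3} pick 1 [2->1 ok]
  22: obs=y cand={2,4} pick 4 [1->4 ok]
  23: obs=x cand={1,3} pick 3 [4->3 ok]
  24: obs=y cand={2,4} pick 2 [3->2 ok]
  25: obs=y cand={2,4} pick 4 [2->4 ok]
  26: obs=x cand={1,3} pick 3 [4->3 ok]
  27: obs=z cand={0} pick 0 [3->0 ok]
  28: obs=y cand={2,4} pick 4 [0->4 ok]
  29: obs=x cand={1,3} pick 1 [4->1 ok]

0,2,4,3,2,4,3,2,3,0,4,3,2,1,1,1,0,4,3,0,2,1,4,3,2,4,3,0,4,1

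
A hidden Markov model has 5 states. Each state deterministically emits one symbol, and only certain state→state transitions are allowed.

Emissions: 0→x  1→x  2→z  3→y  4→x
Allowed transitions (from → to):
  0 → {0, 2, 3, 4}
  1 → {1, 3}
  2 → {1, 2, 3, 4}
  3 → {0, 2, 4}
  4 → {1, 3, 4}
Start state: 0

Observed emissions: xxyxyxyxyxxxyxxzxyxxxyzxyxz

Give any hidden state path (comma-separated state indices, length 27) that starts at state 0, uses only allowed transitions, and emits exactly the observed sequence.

0,4,3,4,3,0,3,4,3,0,0,0,3,0,0,2,1,3,4,4,4,3,2,1,3,0,2

  t0 'x' -> {0,1,4}, take 0 (start)
  t1 'x' -> {0,1,4}, take 4 (0->4 ok)
  t2 'y' -> {3}, take 3 (4->3 ok)
  t3 'x' -> {0,1,4}, take 4 (3->4 ok)
  t4 'y' -> {3}, take 3 (4->3 ok)
  t5 'x' -> {0,1,4}, take 0 (3->0 ok)
  t6 'y' -> {3}, take 3 (0->3 ok)
  t7 'x' -> {0,1,4}, take 4 (3->4 ok)
  t8 'y' -> {3}, take 3 (4->3 ok)
  t9 'x' -> {0,1,4}, take 0 (3->0 ok)
  t10 'x' -> {0,1,4}, take 0 (0->0 ok)
  t11 'x' -> {0,1,4}, take 0 (0->0 ok)
  t12 'y' -> {3}, take 3 (0->3 ok)
  t13 'x' -> {0,1,4}, take 0 (3->0 ok)
  t14 'x' -> {0,1,4}, take 0 (0->0 ok)
  t15 'z' -> {2}, take 2 (0->2 ok)
  t16 'x' -> {0,1,4}, take 1 (2->1 ok)
  t17 'y' -> {3}, take 3 (1->3 ok)
  t18 'x' -> {0,1,4}, take 4 (3->4 ok)
  t19 'x' -> {0,1,4}, take 4 (4->4 ok)
  t20 'x' -> {0,1,4}, take 4 (4->4 ok)
  t21 'y' -> {3}, take 3 (4->3 ok)
  t22 'z' -> {2}, take 2 (3->2 ok)
  t23 'x' -> {0,1,4}, take 1 (2->1 ok)
  t24 'y' -> {3}, take 3 (1->3 ok)
  t25 'x' -> {0,1,4}, take 0 (3->0 ok)
  t26 'z' -> {2}, take 2 (0->2 ok)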